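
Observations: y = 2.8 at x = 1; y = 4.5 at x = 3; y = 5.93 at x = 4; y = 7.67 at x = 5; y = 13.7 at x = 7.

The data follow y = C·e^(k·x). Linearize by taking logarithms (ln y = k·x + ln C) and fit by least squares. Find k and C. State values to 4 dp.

k = 0.2648, C = 2.0842

With ln yᵢ as the transformed response and xᵢ as the regressor:
AᵀA = [[100.0000, 20.0000]; [20.0000, 5]], rhs = [41.1703, 8.9684]ᵀ  (here Σx = 20.0000, Σ(x)² = 100.0000, Σln y = 8.9684, Σx·ln y = 41.1703).
Δ = 100.0000·5 − (20.0000)² = 100.0000; k = (41.1703·5 − 20.0000·8.9684)/100.0000 = 0.26483, ln C = (100.0000·8.9684 − 20.0000·41.1703)/100.0000 = 0.73437, so C = exp(0.73437) = 2.08417.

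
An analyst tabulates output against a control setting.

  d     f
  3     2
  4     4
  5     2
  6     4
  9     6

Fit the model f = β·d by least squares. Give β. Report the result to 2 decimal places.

β = 0.66

Forming XᵀX = [[167]] and Xᵀf = [110]ᵀ gives XᵀX·[β]ᵀ = Xᵀf.
β = 110/167 = 0.658683.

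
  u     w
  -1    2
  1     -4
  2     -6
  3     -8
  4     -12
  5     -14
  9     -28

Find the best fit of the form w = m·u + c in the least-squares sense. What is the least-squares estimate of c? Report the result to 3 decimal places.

Compute the Gram sums: Σu·u = 137, Σu = 23, Σ1 = 7.
And Σu·w = -412, Σw = -70.
So AᵀA·[m, c]ᵀ = Aᵀw: [[137, 23]; [23, 7]]·[m, c]ᵀ = [-412, -70]ᵀ.
Δ = 137·7 − 23² = 430.
m = ((-412)·7 − 23·(-70))/430 = -637/215; c = (137·(-70) − 23·(-412))/430 = -57/215.

c = -0.265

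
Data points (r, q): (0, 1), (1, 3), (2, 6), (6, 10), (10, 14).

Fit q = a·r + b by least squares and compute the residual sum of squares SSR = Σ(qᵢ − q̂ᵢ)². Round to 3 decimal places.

SSR = 3.799

Forming XᵀX = [[141, 19]; [19, 5]] and Xᵀq = [215, 34]ᵀ gives XᵀX·[a, b]ᵀ = Xᵀq.
det = 141·5 − 19² = 344.
a = (215·5 − 19·34)/344 = 429/344; b = (141·34 − 19·215)/344 = 709/344.
Residuals: -365/344, -53/172, 497/344, 157/344, -183/344; SSR = 1307/344.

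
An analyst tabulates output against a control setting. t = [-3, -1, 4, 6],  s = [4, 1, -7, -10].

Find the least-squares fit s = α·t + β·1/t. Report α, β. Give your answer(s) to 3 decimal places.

α = -1.681, β = 0.812

The normal equations are: 62·α + 4·β = -101;  4·α + (173/144)·β = -23/4.
(Σt·t = 62, Σt·1/t = 4, Σ1/t·1/t = 173/144, Σt·s = -101, Σ1/t·s = -23/4.)
Eliminating β: (173/144)·(row 1) − 4·(row 2) gives (4211/72)·α = (173/144)·(-101) − 4·(-23/4) = -14161/144, so α = -14161/8422.
Then β = ((-23/4) − 4·(-14161/8422))/(173/144) = 3420/4211.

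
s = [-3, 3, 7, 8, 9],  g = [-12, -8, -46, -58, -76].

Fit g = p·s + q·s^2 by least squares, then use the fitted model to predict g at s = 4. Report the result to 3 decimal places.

ĝ = -13.388

Forming AᵀA = [[212, 1584]; [1584, 13220]] and Aᵀg = [-1458, -12302]ᵀ gives AᵀA·[p, q]ᵀ = Aᵀg.
Eliminating q: 13220·(row 1) − 1584·(row 2) gives 293584·p = 13220·(-1458) − 1584·(-12302) = 211608, so p = 26451/36698.
Then q = ((-12302) − 1584·(26451/36698))/13220 = -37319/36698.
At s = 4: ĝ = (26451/36698)·(4) + (-37319/36698)·(16) = -245650/18349.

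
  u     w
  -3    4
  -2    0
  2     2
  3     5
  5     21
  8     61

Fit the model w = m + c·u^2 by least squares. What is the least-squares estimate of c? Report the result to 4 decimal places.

The normal equations are: 6·m + 115·c = 93;  115·m + 4915·c = 4518.
(Σ1 = 6, Σu^2 = 115, Σu^2·u^2 = 4915, Σw = 93, Σu^2·w = 4518.)
det = 6·4915 − 115² = 16265.
m = (93·4915 − 115·4518)/16265 = -12495/3253; c = (6·4518 − 115·93)/16265 = 16413/16265.

c = 1.0091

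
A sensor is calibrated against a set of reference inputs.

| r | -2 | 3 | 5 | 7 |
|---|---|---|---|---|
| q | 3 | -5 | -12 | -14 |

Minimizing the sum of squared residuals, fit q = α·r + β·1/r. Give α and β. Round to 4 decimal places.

The normal equations are: 87·α + 4·β = -179;  4·α + (18589/44100)·β = -227/30.
(Σr·r = 87, Σr·1/r = 4, Σ1/r·1/r = 18589/44100, Σr·q = -179, Σ1/r·q = -227/30.)
Δ = 87·(18589/44100) − 4² = 303881/14700.
α = ((-179)·(18589/44100) − 4·(-227/30))/(303881/14700) = -1992671/911643; β = (87·(-227/30) − 4·(-179))/(303881/14700) = 848190/303881.

α = -2.1858, β = 2.7912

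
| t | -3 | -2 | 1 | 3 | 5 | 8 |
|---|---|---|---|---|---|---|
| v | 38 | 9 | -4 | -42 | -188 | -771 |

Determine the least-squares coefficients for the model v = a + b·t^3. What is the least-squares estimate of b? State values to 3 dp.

With design matrix X, XᵀX = [[6, 630]; [630, 279292]] and Xᵀv = [-958, -420488]ᵀ.
Eliminating b: 279292·(row 1) − 630·(row 2) gives 1278852·a = 279292·(-958) − 630·(-420488) = -2654296, so a = -663574/319713.
Then b = ((-420488) − 630·(-663574/319713))/279292 = -159949/106571.

b = -1.501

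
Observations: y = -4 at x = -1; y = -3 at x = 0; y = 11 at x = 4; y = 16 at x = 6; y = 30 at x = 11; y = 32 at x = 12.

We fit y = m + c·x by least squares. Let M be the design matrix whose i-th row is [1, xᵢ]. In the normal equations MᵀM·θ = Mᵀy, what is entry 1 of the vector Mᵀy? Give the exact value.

Entry 1 ↔ basis 1, so (Mᵀy)_{1} = Σᵢ yᵢ = (1)·(-4) + (1)·(-3) + (1)·(11) + (1)·(16) + (1)·(30) + (1)·(32) = 82.

82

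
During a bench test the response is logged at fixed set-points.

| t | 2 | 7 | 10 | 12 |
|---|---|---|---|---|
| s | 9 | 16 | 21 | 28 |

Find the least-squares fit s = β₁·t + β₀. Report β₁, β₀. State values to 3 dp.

β₁ = 1.806, β₀ = 4.502

Forming AᵀA = [[297, 31]; [31, 4]] and Aᵀs = [676, 74]ᵀ gives AᵀA·[β₁, β₀]ᵀ = Aᵀs.
Eliminating β₀: 4·(row 1) − 31·(row 2) gives 227·β₁ = 4·676 − 31·74 = 410, so β₁ = 410/227.
Then β₀ = (74 − 31·(410/227))/4 = 1022/227.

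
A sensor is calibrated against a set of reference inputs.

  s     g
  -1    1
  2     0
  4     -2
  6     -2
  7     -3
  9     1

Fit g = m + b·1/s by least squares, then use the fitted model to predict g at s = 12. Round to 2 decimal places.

The normal equations are: 6·m + (43/252)·b = -5;  (43/252)·m + (87193/63504)·b = -271/126.
(Σ1 = 6, Σ1/s = 43/252, Σ1/s·1/s = 87193/63504, Σg = -5, Σ1/s·g = -271/126.)
Δ = 6·(87193/63504) − (43/252)² = 521309/63504.
m = ((-5)·(87193/63504) − (43/252)·(-271/126))/(521309/63504) = -412659/521309; b = (6·(-271/126) − (43/252)·(-5))/(521309/63504) = -765324/521309.
At s = 12: ĝ = (-412659/521309)·(1) + (-765324/521309)·(1/12) = -476436/521309.

ĝ = -0.91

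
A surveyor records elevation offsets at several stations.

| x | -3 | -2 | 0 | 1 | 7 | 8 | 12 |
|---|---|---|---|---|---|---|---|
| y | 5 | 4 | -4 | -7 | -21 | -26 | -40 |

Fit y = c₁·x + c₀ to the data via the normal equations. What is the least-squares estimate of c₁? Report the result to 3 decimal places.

Entries of AᵀA: Σx·x = 271, Σx = 23, Σ1 = 7.
Moment sums: Σx·y = -865, Σy = -89.
Eliminating c₀: 7·(row 1) − 23·(row 2) gives 1368·c₁ = 7·(-865) − 23·(-89) = -4008, so c₁ = -167/57.
Then c₀ = ((-89) − 23·(-167/57))/7 = -176/57.

c₁ = -2.930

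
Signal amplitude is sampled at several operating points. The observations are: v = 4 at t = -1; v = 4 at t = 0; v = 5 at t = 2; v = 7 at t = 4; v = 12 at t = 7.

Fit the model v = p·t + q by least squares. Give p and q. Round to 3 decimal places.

The normal system MᵀM·[p, q]ᵀ = Mᵀv is [[70, 12]; [12, 5]]·[p, q]ᵀ = [118, 32]ᵀ.
Eliminating q: 5·(row 1) − 12·(row 2) gives 206·p = 5·118 − 12·32 = 206, so p = 1.
Then q = (32 − 12·1)/5 = 4.

p = 1.000, q = 4.000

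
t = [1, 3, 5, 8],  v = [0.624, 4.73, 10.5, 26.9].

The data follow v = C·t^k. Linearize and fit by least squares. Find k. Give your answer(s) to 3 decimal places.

k = 1.793

With ln vᵢ as the transformed response and ln tᵢ as the regressor:
XᵀX = [[8.1213, 4.7875]; [4.7875, 4]], rhs = [12.3373, 6.7258]ᵀ  (here Σln t = 4.7875, Σ(ln t)² = 8.1213, Σln v = 6.7258, Σln t·ln v = 12.3373).
Δ = 8.1213·4 − (4.7875)² = 9.5652; k = (12.3373·4 − 4.7875·6.7258)/9.5652 = 1.79291, ln C = (8.1213·6.7258 − 4.7875·12.3373)/9.5652 = -0.46443.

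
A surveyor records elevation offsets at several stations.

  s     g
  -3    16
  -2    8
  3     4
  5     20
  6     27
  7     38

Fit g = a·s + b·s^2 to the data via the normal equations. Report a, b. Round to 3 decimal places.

MᵀM·[a, b]ᵀ = Mᵀg reads: 132·a + 676·b = 476;  676·a + 4500·b = 3546.
Eliminating b: 4500·(row 1) − 676·(row 2) gives 137024·a = 4500·476 − 676·3546 = -255096, so a = -31887/17128.
Then b = (3546 − 676·(-31887/17128))/4500 = 18287/17128.

a = -1.862, b = 1.068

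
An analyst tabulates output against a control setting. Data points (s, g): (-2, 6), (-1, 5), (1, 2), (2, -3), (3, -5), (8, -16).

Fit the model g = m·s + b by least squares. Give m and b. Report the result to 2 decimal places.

From the data, Σs·s = 83, Σs = 11, Σ1 = 6.
Moment sums: Σs·g = -164, Σg = -11.
MᵀM·[m, b]ᵀ = Mᵀg becomes [[83, 11]; [11, 6]]·[m, b]ᵀ = [-164, -11]ᵀ.
det = 83·6 − 11² = 377.
m = ((-164)·6 − 11·(-11))/377 = -863/377; b = (83·(-11) − 11·(-164))/377 = 891/377.

m = -2.29, b = 2.36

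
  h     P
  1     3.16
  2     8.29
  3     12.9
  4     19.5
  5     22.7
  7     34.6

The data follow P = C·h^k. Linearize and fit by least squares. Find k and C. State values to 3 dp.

Taking logs, ln P = k·ln h + ln C, so regress ln P on ln h.
Σln h = 6.7334, Σ(ln h)² = 9.9861, Σln P = 15.4595, Σln h·ln P = 20.3146.
Normal system: [[9.9861, 6.7334]; [6.7334, 6]]·[k, ln C]ᵀ = [20.3146, 15.4595]ᵀ.
Δ = 9.9861·6 − (6.7334)² = 14.5777; k = (20.3146·6 − 6.7334·15.4595)/14.5777 = 1.22053, ln C = (9.9861·15.4595 − 6.7334·20.3146)/14.5777 = 1.20686, so C = exp(1.20686) = 3.34296.

k = 1.221, C = 3.343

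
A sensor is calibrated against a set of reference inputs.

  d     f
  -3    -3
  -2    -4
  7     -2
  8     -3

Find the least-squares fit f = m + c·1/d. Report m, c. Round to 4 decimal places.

m = -2.7135, c = 2.0266

From the data, Σ1 = 4, Σ1/d = -95/168, Σ1/d·1/d = 11209/28224.
Moment sums: Σf = -12, Σ1/d·f = 131/56.
XᵀX·[m, c]ᵀ = Xᵀf becomes [[4, -95/168]; [-95/168, 11209/28224]]·[m, c]ᵀ = [-12, 131/56]ᵀ.
Eliminating c: (11209/28224)·(row 1) − (-95/168)·(row 2) gives (3979/3136)·m = (11209/28224)·(-12) − (-95/168)·(131/56) = -10797/3136, so m = -10797/3979.
Then c = ((131/56) − (-95/168)·(-10797/3979))/(11209/28224) = 8064/3979.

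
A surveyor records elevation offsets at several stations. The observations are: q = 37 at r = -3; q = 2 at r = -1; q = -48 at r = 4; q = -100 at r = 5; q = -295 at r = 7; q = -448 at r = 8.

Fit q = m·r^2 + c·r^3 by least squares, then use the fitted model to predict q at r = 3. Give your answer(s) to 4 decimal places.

q̂ = -17.8629

From the data, Σr^2·r^2 = 7460, Σr^2·r^3 = 53480, Σr^3·r^3 = 400244.
And Σr^2·q = -46060, Σr^3·q = -347134.
Eliminating c: 400244·(row 1) − 53480·(row 2) gives 125709840·m = 400244·(-46060) − 53480·(-347134) = 129487680, so m = 59948/58199.
Then c = ((-347134) − 53480·(59948/58199))/400244 = -116973/116398.
At r = 3: q̂ = (59948/58199)·(9) + (-116973/116398)·(27) = -2079207/116398.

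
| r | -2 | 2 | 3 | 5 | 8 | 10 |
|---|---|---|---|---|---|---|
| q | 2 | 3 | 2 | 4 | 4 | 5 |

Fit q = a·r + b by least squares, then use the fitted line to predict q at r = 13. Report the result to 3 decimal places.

Sums needed: Σr·r = 206, Σr = 26, Σ1 = 6.
Moment sums: Σr·q = 110, Σq = 20.
So AᵀA·[a, b]ᵀ = Aᵀq: [[206, 26]; [26, 6]]·[a, b]ᵀ = [110, 20]ᵀ.
Δ = 206·6 − 26² = 560.
a = (110·6 − 26·20)/560 = 1/4; b = (206·20 − 26·110)/560 = 9/4.
At r = 13: q̂ = (1/4)·(13) + (9/4)·(1) = 11/2.

q̂ = 5.500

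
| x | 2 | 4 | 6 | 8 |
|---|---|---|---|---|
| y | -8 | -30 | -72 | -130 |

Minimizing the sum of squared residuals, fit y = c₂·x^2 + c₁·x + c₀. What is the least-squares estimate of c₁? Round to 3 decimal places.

c₁ = 2.100

The normal system MᵀM·[c₂, c₁, c₀]ᵀ = Mᵀy is [[5664, 800, 120]; [800, 120, 20]; [120, 20, 4]]·[c₂, c₁, c₀]ᵀ = [-11424, -1608, -240]ᵀ.
Inverting the 3×3 Gram matrix, [c₂, c₁, c₀]ᵀ = [-9/4, 21/10, -3]ᵀ.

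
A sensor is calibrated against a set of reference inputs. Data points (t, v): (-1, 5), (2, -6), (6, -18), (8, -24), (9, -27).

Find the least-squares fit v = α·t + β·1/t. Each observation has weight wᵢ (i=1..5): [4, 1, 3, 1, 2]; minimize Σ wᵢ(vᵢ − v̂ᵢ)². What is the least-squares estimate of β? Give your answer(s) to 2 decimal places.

β = -1.93

Compute the Gram sums: Σwᵢ·t·t = 342, Σwᵢ·t·1/t = 11, Σwᵢ·1/t·1/t = 22673/5184.
For MᵀWv: Σwᵢ·t·v = -1034, Σwᵢ·1/t·v = -41.
So MᵀWM·[α, β]ᵀ = MᵀWv: [[342, 11]; [11, 22673/5184]]·[α, β]ᵀ = [-1034, -41]ᵀ.
det = 342·(22673/5184) − 11² = 395939/288.
α = ((-1034)·(22673/5184) − 11·(-41))/(395939/288) = -10552949/3563451; β = (342·(-41) − 11·(-1034))/(395939/288) = -762624/395939.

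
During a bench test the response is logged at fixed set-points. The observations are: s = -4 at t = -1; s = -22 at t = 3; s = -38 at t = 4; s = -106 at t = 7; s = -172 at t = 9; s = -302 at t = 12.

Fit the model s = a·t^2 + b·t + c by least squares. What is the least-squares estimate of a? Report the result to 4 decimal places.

a = -2.0315

MᵀM·[a, b, c]ᵀ = Mᵀs reads: 30036·a + 2890·b + 300·c = -63424;  2890·a + 300·b + 34·c = -6128;  300·a + 34·b + 6·c = -644.
Row-reducing yields a = -43046/21189, b = -4024/7063, c = -7654/3027.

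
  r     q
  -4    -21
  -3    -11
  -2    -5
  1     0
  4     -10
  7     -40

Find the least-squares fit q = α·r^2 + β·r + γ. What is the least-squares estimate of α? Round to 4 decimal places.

Compute the Gram sums: Σr^2·r^2 = 3011, Σr^2·r = 309, Σr^2 = 95, Σr·r = 95, Σr = 3, Σ1 = 6.
Right-hand side: Σr^2·q = -2575, Σr·q = -193, Σq = -87.
So XᵀX·[α, β, γ]ᵀ = Xᵀq: [[3011, 309, 95]; [309, 95, 3]; [95, 3, 6]]·[α, β, γ]ᵀ = [-2575, -193, -87]ᵀ.
Solving the 3×3 system (Gaussian elimination) gives α = -27327/27190, β = 32953/27190, γ = 10973/13595.

α = -1.0050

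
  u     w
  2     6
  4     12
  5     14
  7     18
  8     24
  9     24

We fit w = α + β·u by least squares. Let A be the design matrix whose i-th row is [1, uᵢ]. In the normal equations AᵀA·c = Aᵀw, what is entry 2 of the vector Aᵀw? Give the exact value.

664

Entry 2 ↔ basis u, so (Aᵀw)_{2} = Σᵢ (u)·wᵢ = (2)·(6) + (4)·(12) + (5)·(14) + (7)·(18) + (8)·(24) + (9)·(24) = 664.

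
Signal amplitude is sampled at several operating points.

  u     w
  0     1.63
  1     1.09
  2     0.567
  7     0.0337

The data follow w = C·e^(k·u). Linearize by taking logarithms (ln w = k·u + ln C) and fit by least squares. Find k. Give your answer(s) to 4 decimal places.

With ln wᵢ as the transformed response and uᵢ as the regressor:
Sums: Σu = 10.0000, Σ(u)² = 54.0000, Σln w = -3.3829, Σu·ln w = -24.7804.
Normal system: [[54.0000, 10.0000]; [10.0000, 4]]·[k, ln C]ᵀ = [-24.7804, -3.3829]ᵀ.
Δ = 54.0000·4 − (10.0000)² = 116.0000; k = (-24.7804·4 − 10.0000·-3.3829)/116.0000 = -0.56287, ln C = (54.0000·-3.3829 − 10.0000·-24.7804)/116.0000 = 0.56145.

k = -0.5629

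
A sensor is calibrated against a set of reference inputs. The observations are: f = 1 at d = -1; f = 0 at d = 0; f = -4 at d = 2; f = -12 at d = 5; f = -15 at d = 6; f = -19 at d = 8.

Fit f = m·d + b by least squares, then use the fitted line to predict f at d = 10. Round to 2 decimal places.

Normal-equation sums: Σd·d = 130, Σd = 20, Σ1 = 6.
For Aᵀf: Σd·f = -311, Σf = -49.
Δ = 130·6 − 20² = 380.
m = ((-311)·6 − 20·(-49))/380 = -443/190; b = (130·(-49) − 20·(-311))/380 = -15/38.
At d = 10: f̂ = (-443/190)·(10) + (-15/38)·(1) = -901/38.

f̂ = -23.71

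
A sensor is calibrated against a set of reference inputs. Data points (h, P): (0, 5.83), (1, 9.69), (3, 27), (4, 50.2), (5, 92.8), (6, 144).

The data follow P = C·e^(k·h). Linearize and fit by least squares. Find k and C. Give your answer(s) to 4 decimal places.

k = 0.5440, C = 5.6691

Linearized form: ln P = k·h + ln C. From the 6 transformed points,
XᵀX = [[87.0000, 19.0000]; [19.0000, 6]], rhs = [80.2938, 20.7462]ᵀ  (here Σh = 19.0000, Σ(h)² = 87.0000, Σln P = 20.7462, Σh·ln P = 80.2938).
Δ = 87.0000·6 − (19.0000)² = 161.0000; k = (80.2938·6 − 19.0000·20.7462)/161.0000 = 0.54400, ln C = (87.0000·20.7462 − 19.0000·80.2938)/161.0000 = 1.73503, so C = exp(1.73503) = 5.66909.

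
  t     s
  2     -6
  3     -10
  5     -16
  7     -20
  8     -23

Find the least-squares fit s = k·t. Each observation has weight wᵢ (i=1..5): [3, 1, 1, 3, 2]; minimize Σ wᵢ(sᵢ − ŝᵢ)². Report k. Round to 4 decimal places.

The normal equations are: 321·k = -934.
k = (-934)/321 = -2.90966.

k = -2.9097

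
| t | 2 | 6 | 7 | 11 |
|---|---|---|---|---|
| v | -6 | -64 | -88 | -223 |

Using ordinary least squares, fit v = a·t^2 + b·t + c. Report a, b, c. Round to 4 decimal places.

a = -1.9250, b = 0.9152, c = -0.1366

Sums needed: Σt^2·t^2 = 18354, Σt^2·t = 1898, Σt^2 = 210, Σt·t = 210, Σt = 26, Σ1 = 4.
And Σt^2·v = -33623, Σt·v = -3465, Σv = -381.
Normal equations: [[18354, 1898, 210]; [1898, 210, 26]; [210, 26, 4]]·[a, b, c]ᵀ = [-33623, -3465, -381]ᵀ.
Solving the 3×3 system (Gaussian elimination) gives a = -77/40, b = 1501/1640, c = -28/205.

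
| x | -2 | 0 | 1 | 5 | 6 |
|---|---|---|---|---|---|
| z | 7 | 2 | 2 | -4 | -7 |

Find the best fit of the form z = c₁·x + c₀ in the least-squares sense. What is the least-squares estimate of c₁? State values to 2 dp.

c₁ = -1.61

Entries of MᵀM: Σx·x = 66, Σx = 10, Σ1 = 5.
And Σx·z = -74, Σz = 0.
Eliminating c₀: 5·(row 1) − 10·(row 2) gives 230·c₁ = 5·(-74) − 10·0 = -370, so c₁ = -37/23.
Then c₀ = (0 − 10·(-37/23))/5 = 74/23.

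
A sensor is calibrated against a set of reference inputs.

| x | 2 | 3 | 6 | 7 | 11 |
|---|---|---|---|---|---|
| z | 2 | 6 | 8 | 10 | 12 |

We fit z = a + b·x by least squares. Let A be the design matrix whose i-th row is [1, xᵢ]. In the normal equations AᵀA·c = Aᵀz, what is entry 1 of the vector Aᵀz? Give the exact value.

Entry 1 ↔ basis 1, so (Aᵀz)_{1} = Σᵢ zᵢ = (1)·(2) + (1)·(6) + (1)·(8) + (1)·(10) + (1)·(12) = 38.

38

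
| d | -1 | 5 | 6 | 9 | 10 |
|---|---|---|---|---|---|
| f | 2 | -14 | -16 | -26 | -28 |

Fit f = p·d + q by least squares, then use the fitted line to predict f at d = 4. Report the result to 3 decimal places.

MᵀM·[p, q]ᵀ = Mᵀf reads: 243·p + 29·q = -682;  29·p + 5·q = -82.
Δ = 243·5 − 29² = 374.
p = ((-682)·5 − 29·(-82))/374 = -516/187; q = (243·(-82) − 29·(-682))/374 = -74/187.
At d = 4: f̂ = (-516/187)·(4) + (-74/187)·(1) = -2138/187.

f̂ = -11.433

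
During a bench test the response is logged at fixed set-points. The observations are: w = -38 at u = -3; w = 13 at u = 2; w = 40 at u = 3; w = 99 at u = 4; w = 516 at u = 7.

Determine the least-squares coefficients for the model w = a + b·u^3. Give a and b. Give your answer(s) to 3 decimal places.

Setting ∂/∂a … = 0 gives: 5·a + 415·b = 630;  415·a + 123267·b = 185534.
det = 5·123267 − 415² = 444110.
a = (630·123267 − 415·185534)/444110 = 66160/44411; b = (5·185534 − 415·630)/444110 = 66622/44411.

a = 1.490, b = 1.500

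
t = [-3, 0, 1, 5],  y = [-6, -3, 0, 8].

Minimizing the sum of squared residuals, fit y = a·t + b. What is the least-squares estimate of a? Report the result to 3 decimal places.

a = 1.794

Forming AᵀA = [[35, 3]; [3, 4]] and Aᵀy = [58, -1]ᵀ gives AᵀA·[a, b]ᵀ = Aᵀy.
Determinant 35·4 − 3² = 131.
a = (58·4 − 3·(-1))/131 = 235/131; b = (35·(-1) − 3·58)/131 = -209/131.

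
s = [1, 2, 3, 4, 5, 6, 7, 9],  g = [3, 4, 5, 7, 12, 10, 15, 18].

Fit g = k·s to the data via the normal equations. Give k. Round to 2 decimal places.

The normal system AᵀA·[k]ᵀ = Aᵀg is [[221]]·[k]ᵀ = [441]ᵀ.
Hence k = 441 / 221 ≈ 1.99548.

k = 2.00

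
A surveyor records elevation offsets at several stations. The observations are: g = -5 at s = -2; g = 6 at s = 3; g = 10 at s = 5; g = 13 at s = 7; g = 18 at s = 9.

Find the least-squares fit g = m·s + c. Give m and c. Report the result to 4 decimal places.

Entries of MᵀM: Σs·s = 168, Σs = 22, Σ1 = 5.
Moment sums: Σs·g = 331, Σg = 42.
Normal equations: [[168, 22]; [22, 5]]·[m, c]ᵀ = [331, 42]ᵀ.
det = 168·5 − 22² = 356.
m = (331·5 − 22·42)/356 = 731/356; c = (168·42 − 22·331)/356 = -113/178.

m = 2.0534, c = -0.6348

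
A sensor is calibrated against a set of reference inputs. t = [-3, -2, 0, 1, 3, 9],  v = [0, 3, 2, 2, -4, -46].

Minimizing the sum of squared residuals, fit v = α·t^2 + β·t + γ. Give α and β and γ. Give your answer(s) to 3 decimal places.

The normal system MᵀM·[α, β, γ]ᵀ = Mᵀv is [[6740, 722, 104]; [722, 104, 8]; [104, 8, 6]]·[α, β, γ]ᵀ = [-3748, -430, -43]ᵀ.
Solving the 3×3 system (Gaussian elimination) gives α = -449/861, β = -3158/4305, γ = 8181/2870.

α = -0.521, β = -0.734, γ = 2.851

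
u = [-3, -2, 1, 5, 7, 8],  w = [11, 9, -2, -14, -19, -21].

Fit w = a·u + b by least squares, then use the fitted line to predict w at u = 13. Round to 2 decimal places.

The normal system MᵀM·[a, b]ᵀ = Mᵀw is [[152, 16]; [16, 6]]·[a, b]ᵀ = [-424, -36]ᵀ.
Eliminating b: 6·(row 1) − 16·(row 2) gives 656·a = 6·(-424) − 16·(-36) = -1968, so a = -3.
Then b = ((-36) − 16·(-3))/6 = 2.
At u = 13: ŵ = (-3)·(13) + (2)·(1) = -37.

ŵ = -37.00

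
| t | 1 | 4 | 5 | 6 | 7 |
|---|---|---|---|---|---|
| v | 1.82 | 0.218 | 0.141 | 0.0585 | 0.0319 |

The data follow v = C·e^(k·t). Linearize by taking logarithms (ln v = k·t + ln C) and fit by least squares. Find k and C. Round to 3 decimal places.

Taking logs, ln v = k·t + ln C, so regress ln v on t.
AᵀA = [[127.0000, 23.0000]; [23.0000, 5]], rhs = [-56.4376, -9.1673]ᵀ  (here Σt = 23.0000, Σ(t)² = 127.0000, Σln v = -9.1673, Σt·ln v = -56.4376).
Δ = 127.0000·5 − (23.0000)² = 106.0000; k = (-56.4376·5 − 23.0000·-9.1673)/106.0000 = -0.67302, ln C = (127.0000·-9.1673 − 23.0000·-56.4376)/106.0000 = 1.26243, so C = exp(1.26243) = 3.53401.

k = -0.673, C = 3.534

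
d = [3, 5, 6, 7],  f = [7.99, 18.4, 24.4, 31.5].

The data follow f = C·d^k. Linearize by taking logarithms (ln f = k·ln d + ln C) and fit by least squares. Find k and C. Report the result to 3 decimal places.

k = 1.616, C = 1.355

With ln fᵢ as the transformed response and ln dᵢ as the regressor:
Over the data: Σln d = 6.4457, Σ(ln d)² = 10.7942, Σln f = 11.6351, Σln d·ln f = 19.4077.
Normal system: [[10.7942, 6.4457]; [6.4457, 4]]·[k, ln C]ᵀ = [19.4077, 11.6351]ᵀ.
Slope k = (n·Σln d·ln f − Σln d·Σln f)/(n·Σ(ln d)² − (Σln d)²) = (4·19.4077 − 6.4457·11.6351)/1.6295 = 1.61641; ln C = (Σln f − k·Σln d)/n = 0.30405, so C = exp(0.30405) = 1.35533.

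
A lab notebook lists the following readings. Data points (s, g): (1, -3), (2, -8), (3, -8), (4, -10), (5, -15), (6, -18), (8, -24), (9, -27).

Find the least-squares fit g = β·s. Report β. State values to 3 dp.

β = -2.970

With design matrix A, AᵀA = [[236]] and Aᵀg = [-701]ᵀ.
Hence β = -701 / 236 ≈ -2.97034.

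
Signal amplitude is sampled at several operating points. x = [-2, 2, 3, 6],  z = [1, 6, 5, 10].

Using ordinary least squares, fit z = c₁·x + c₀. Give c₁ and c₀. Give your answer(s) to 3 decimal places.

c₁ = 1.084, c₀ = 3.061

Setting ∂/∂c₁ … = 0 gives: 53·c₁ + 9·c₀ = 85;  9·c₁ + 4·c₀ = 22.
(Σx·x = 53, Σx = 9, Σ1 = 4, Σx·z = 85, Σz = 22.)
det = 53·4 − 9² = 131.
c₁ = (85·4 − 9·22)/131 = 142/131; c₀ = (53·22 − 9·85)/131 = 401/131.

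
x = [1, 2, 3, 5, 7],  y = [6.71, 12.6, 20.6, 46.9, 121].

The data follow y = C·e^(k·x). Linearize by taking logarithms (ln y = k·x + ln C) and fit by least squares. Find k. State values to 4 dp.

Let Y = ln y. Fitting Y = k·x + ln C by least squares:
Σx = 18.0000, Σ(x)² = 88.0000, Σln y = 16.1064, Σx·ln y = 68.8575.
Equations: 88.0000·k + 18.0000·ln C = 68.8575;  18.0000·k + 5·ln C = 16.1064.
Δ = 88.0000·5 − (18.0000)² = 116.0000; k = (68.8575·5 − 18.0000·16.1064)/116.0000 = 0.46873, ln C = (88.0000·16.1064 − 18.0000·68.8575)/116.0000 = 1.53386.

k = 0.4687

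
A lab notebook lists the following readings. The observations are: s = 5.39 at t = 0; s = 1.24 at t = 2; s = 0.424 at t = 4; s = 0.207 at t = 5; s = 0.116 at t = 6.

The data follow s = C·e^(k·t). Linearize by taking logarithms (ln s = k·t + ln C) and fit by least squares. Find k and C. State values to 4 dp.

k = -0.6321, C = 5.0107

Taking logs, ln s = k·t + ln C, so regress ln s on t.
AᵀA = [[81.0000, 17.0000]; [17.0000, 5]], rhs = [-23.8020, -2.6876]ᵀ  (here Σt = 17.0000, Σ(t)² = 81.0000, Σln s = -2.6876, Σt·ln s = -23.8020).
Slope k = (n·Σt·ln s − Σt·Σln s)/(n·Σ(t)² − (Σt)²) = (5·-23.8020 − 17.0000·-2.6876)/116.0000 = -0.63208; ln C = (Σln s − k·Σt)/n = 1.61157, so C = exp(1.61157) = 5.01066.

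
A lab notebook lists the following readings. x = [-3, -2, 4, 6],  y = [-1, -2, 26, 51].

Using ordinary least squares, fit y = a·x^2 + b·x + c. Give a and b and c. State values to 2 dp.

a = 0.94, b = 2.91, c = -0.39

Compute the Gram sums: Σx^2·x^2 = 1649, Σx^2·x = 245, Σx^2 = 65, Σx·x = 65, Σx = 5, Σ1 = 4.
Moment sums: Σx^2·y = 2235, Σx·y = 417, Σy = 74.
Normal equations: [[1649, 245, 65]; [245, 65, 5]; [65, 5, 4]]·[a, b, c]ᵀ = [2235, 417, 74]ᵀ.
Row-reducing yields a = 1003/1068, b = 15517/5340, c = -35/89.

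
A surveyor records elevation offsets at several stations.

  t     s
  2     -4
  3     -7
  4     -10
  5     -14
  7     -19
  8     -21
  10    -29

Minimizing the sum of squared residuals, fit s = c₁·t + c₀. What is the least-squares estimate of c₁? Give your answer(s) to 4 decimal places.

c₁ = -3.0287

Forming AᵀA = [[267, 39]; [39, 7]] and Aᵀs = [-730, -104]ᵀ gives AᵀA·[c₁, c₀]ᵀ = Aᵀs.
Eliminating c₀: 7·(row 1) − 39·(row 2) gives 348·c₁ = 7·(-730) − 39·(-104) = -1054, so c₁ = -527/174.
Then c₀ = ((-104) − 39·(-527/174))/7 = 117/58.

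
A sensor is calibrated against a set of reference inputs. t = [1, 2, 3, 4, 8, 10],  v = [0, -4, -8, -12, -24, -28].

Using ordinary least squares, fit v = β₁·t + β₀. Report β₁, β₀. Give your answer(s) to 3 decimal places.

Normal-equation sums: Σt·t = 194, Σt = 28, Σ1 = 6.
And Σt·v = -552, Σv = -76.
So XᵀX·[β₁, β₀]ᵀ = Xᵀv: [[194, 28]; [28, 6]]·[β₁, β₀]ᵀ = [-552, -76]ᵀ.
Determinant 194·6 − 28² = 380.
β₁ = ((-552)·6 − 28·(-76))/380 = -296/95; β₀ = (194·(-76) − 28·(-552))/380 = 178/95.

β₁ = -3.116, β₀ = 1.874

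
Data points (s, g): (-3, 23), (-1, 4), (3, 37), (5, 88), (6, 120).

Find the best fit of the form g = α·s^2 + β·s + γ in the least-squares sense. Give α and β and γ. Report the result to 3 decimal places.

α = 2.841, β = 2.377, γ = 4.191

Normal-equation sums: Σs^2·s^2 = 2084, Σs^2·s = 340, Σs^2 = 80, Σs·s = 80, Σs = 10, Σ1 = 5.
For Aᵀg: Σs^2·g = 7064, Σs·g = 1198, Σg = 272.
Normal equations: [[2084, 340, 80]; [340, 80, 10]; [80, 10, 5]]·[α, β, γ]ᵀ = [7064, 1198, 272]ᵀ.
Solving the 3×3 system (Gaussian elimination) gives α = 125/44, β = 523/220, γ = 461/110.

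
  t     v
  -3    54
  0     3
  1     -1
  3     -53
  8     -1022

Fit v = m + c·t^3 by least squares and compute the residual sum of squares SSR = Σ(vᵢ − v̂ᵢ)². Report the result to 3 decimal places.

SSR = 4.672

From the data, Σ1 = 5, Σt^3 = 513, Σt^3·t^3 = 263603.
And Σv = -1019, Σt^3·v = -526154.
XᵀX·[m, c]ᵀ = Xᵀv becomes [[5, 513]; [513, 263603]]·[m, c]ᵀ = [-1019, -526154]ᵀ.
Eliminating c: 263603·(row 1) − 513·(row 2) gives 1054846·m = 263603·(-1019) − 513·(-526154) = 1305545, so m = 1305545/1054846.
Then c = ((-526154) − 513·(1305545/1054846))/263603 = -2108023/1054846.
Residuals: -630241/527423, 1858993/1054846, -126184/527423, -147881/527423, -50381/1054846; SSR = 4928087/1054846.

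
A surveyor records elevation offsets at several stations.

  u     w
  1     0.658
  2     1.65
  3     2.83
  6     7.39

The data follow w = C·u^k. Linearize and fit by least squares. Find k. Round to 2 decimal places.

k = 1.35

Linearized form: ln w = k·ln u + ln C. From the 4 transformed points,
Σln u = 3.5835, Σ(ln u)² = 4.8978, Σln w = 3.1226, Σln u·ln w = 5.0737.
Normal system: [[4.8978, 3.5835]; [3.5835, 4]]·[k, ln C]ᵀ = [5.0737, 3.1226]ᵀ.
Slope k = (n·Σln u·ln w − Σln u·Σln w)/(n·Σ(ln u)² − (Σln u)²) = (4·5.0737 − 3.5835·3.1226)/6.7496 = 1.34895; ln C = (Σln w − k·Σln u)/n = -0.42784.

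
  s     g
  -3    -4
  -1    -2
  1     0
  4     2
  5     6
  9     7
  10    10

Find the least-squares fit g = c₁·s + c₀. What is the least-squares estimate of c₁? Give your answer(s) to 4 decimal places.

c₁ = 1.0239

From the data, Σs·s = 233, Σs = 25, Σ1 = 7.
For Xᵀg: Σs·g = 215, Σg = 19.
XᵀX·[c₁, c₀]ᵀ = Xᵀg becomes [[233, 25]; [25, 7]]·[c₁, c₀]ᵀ = [215, 19]ᵀ.
Determinant 233·7 − 25² = 1006.
c₁ = (215·7 − 25·19)/1006 = 515/503; c₀ = (233·19 − 25·215)/1006 = -474/503.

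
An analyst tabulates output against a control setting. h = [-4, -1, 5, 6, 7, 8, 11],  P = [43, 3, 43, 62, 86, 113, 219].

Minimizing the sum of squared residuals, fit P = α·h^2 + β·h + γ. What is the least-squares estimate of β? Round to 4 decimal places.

β = -1.9199

Sums needed: Σh^2·h^2 = 23316, Σh^2·h = 2462, Σh^2 = 312, Σh·h = 312, Σh = 32, Σ1 = 7.
Moment sums: Σh^2·P = 41943, Σh·P = 4327, ΣP = 569.
So MᵀM·[α, β, γ]ᵀ = MᵀP: [[23316, 2462, 312]; [2462, 312, 32]; [312, 32, 7]]·[α, β, γ]ᵀ = [41943, 4327, 569]ᵀ.
Solving the 3×3 system (Gaussian elimination) gives α = 23181/11746, β = -3269853/1703170, γ = 1787899/851585.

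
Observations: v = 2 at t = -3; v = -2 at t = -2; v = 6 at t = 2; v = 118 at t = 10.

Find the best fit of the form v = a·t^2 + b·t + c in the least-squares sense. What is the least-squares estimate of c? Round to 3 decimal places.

Compute the Gram sums: Σt^2·t^2 = 10113, Σt^2·t = 973, Σt^2 = 117, Σt·t = 117, Σt = 7, Σ1 = 4.
Moment sums: Σt^2·v = 11834, Σt·v = 1190, Σv = 124.
Row-reducing yields a = 14022/13831, b = 25634/13831, c = -26242/13831.

c = -1.897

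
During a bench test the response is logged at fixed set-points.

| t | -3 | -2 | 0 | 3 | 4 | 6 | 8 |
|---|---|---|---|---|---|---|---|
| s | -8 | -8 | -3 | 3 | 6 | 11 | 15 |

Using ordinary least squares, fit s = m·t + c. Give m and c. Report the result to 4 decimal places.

Normal-equation sums: Σt·t = 138, Σt = 16, Σ1 = 7.
Moment sums: Σt·s = 259, Σs = 16.
Δ = 138·7 − 16² = 710.
m = (259·7 − 16·16)/710 = 1557/710; c = (138·16 − 16·259)/710 = -968/355.

m = 2.1930, c = -2.7268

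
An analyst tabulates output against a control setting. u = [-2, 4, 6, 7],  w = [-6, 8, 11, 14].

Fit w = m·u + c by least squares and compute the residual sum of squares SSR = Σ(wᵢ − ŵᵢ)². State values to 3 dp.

With design matrix X, XᵀX = [[105, 15]; [15, 4]] and Xᵀw = [208, 27]ᵀ.
Eliminating c: 4·(row 1) − 15·(row 2) gives 195·m = 4·208 − 15·27 = 427, so m = 427/195.
Then c = (27 − 15·(427/195))/4 = -19/13.
Residuals: -31/195, 137/195, -44/65, 2/15; SSR = 194/195.

SSR = 0.995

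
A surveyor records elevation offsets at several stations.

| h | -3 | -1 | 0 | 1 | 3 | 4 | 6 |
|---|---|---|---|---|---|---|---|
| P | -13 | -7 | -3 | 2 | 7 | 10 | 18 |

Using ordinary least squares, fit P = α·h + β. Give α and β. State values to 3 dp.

Setting ∂/∂α … = 0 gives: 72·α + 10·β = 217;  10·α + 7·β = 14.
Eliminating β: 7·(row 1) − 10·(row 2) gives 404·α = 7·217 − 10·14 = 1379, so α = 1379/404.
Then β = (14 − 10·(1379/404))/7 = -581/202.

α = 3.413, β = -2.876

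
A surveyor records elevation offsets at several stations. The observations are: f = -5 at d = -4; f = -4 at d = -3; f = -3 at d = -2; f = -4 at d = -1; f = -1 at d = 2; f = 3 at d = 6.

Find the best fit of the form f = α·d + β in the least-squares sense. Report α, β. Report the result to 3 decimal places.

α = 0.769, β = -2.077

Setting ∂/∂α … = 0 gives: 70·α + (-2)·β = 58;  (-2)·α + 6·β = -14.
(Σd·d = 70, Σd = -2, Σ1 = 6, Σd·f = 58, Σf = -14.)
Δ = 70·6 − (-2)² = 416.
α = (58·6 − (-2)·(-14))/416 = 10/13; β = (70·(-14) − (-2)·58)/416 = -27/13.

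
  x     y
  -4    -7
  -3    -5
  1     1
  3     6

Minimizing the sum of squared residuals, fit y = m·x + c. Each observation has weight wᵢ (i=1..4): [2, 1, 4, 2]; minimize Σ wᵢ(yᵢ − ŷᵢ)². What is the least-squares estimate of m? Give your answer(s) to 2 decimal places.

From the data, Σwᵢ·x·x = 63, Σwᵢ·x = -1, Σwᵢ·1 = 9.
For AᵀWy: Σwᵢ·x·y = 111, Σwᵢ·y = -3.
AᵀWA·[m, c]ᵀ = AᵀWy becomes [[63, -1]; [-1, 9]]·[m, c]ᵀ = [111, -3]ᵀ.
Eliminating c: 9·(row 1) − (-1)·(row 2) gives 566·m = 9·111 − (-1)·(-3) = 996, so m = 498/283.
Then c = ((-3) − (-1)·(498/283))/9 = -39/283.

m = 1.76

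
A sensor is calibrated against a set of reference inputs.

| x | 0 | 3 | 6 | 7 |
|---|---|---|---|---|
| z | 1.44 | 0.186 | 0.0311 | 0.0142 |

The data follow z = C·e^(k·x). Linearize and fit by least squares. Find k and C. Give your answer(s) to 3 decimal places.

Let Y = ln z. Fitting Y = k·x + ln C by least squares:
Over the data: Σx = 16.0000, Σ(x)² = 94.0000, Σln z = -9.0424, Σx·ln z = -55.6509.
Normal system: [[94.0000, 16.0000]; [16.0000, 4]]·[k, ln C]ᵀ = [-55.6509, -9.0424]ᵀ.
Slope k = (n·Σx·ln z − Σx·Σln z)/(n·Σ(x)² − (Σx)²) = (4·-55.6509 − 16.0000·-9.0424)/120.0000 = -0.64937; ln C = (Σln z − k·Σx)/n = 0.33689, so C = exp(0.33689) = 1.40058.

k = -0.649, C = 1.401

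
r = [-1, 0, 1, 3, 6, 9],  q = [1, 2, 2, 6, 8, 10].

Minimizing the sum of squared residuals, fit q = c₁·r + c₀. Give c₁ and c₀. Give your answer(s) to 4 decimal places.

Normal-equation sums: Σr·r = 128, Σr = 18, Σ1 = 6.
Moment sums: Σr·q = 157, Σq = 29.
So MᵀM·[c₁, c₀]ᵀ = Mᵀq: [[128, 18]; [18, 6]]·[c₁, c₀]ᵀ = [157, 29]ᵀ.
Δ = 128·6 − 18² = 444.
c₁ = (157·6 − 18·29)/444 = 35/37; c₀ = (128·29 − 18·157)/444 = 443/222.

c₁ = 0.9459, c₀ = 1.9955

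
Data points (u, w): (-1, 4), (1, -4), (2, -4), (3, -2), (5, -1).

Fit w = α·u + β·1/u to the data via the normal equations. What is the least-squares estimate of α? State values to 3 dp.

α = -0.148

AᵀA·[α, β]ᵀ = Aᵀw reads: 40·α + 5·β = -27;  5·α + (2161/900)·β = -163/15.
det = 40·(2161/900) − 5² = 3197/45.
α = ((-27)·(2161/900) − 5·(-163/15))/(3197/45) = -9447/63940; β = (40·(-163/15) − 5·(-27))/(3197/45) = -13485/3197.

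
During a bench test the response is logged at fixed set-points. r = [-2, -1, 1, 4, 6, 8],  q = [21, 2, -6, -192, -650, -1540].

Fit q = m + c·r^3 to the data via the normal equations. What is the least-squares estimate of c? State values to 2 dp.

c = -3.00

Sums needed: Σ1 = 6, Σr^3 = 784, Σr^3·r^3 = 312962.
And Σq = -2365, Σr^3·q = -941344.
AᵀA·[m, c]ᵀ = Aᵀq becomes [[6, 784]; [784, 312962]]·[m, c]ᵀ = [-2365, -941344]ᵀ.
Determinant 6·312962 − 784² = 1263116.
m = ((-2365)·312962 − 784·(-941344))/1263116 = -1070717/631558; c = (6·(-941344) − 784·(-2365))/1263116 = -948476/315779.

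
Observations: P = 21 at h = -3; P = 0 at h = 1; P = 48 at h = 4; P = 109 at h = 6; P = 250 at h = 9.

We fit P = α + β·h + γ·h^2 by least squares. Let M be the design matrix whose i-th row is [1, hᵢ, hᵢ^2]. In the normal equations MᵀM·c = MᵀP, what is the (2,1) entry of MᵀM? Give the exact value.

Row 2 ↔ basis h, column 1 ↔ basis 1, so (MᵀM)_{2,1} = Σᵢ h = (-3)·(1) + (1)·(1) + (4)·(1) + (6)·(1) + (9)·(1) = 17.

17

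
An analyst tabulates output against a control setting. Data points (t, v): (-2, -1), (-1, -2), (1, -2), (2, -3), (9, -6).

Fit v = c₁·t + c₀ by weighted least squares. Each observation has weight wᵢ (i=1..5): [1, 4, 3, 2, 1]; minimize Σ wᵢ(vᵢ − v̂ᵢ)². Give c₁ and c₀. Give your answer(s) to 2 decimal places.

c₁ = -0.41, c₀ = -2.08

Forming XᵀWX = [[100, 10]; [10, 11]] and XᵀWv = [-62, -27]ᵀ gives XᵀWX·[c₁, c₀]ᵀ = XᵀWv.
Eliminating c₀: 11·(row 1) − 10·(row 2) gives 1000·c₁ = 11·(-62) − 10·(-27) = -412, so c₁ = -103/250.
Then c₀ = ((-27) − 10·(-103/250))/11 = -52/25.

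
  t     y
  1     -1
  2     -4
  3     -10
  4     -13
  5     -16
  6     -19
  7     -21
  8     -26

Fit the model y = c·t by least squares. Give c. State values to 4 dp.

c = -3.1373

Sums needed: Σt·t = 204.
Right-hand side: Σt·y = -640.
Normal equations: [[204]]·[c]ᵀ = [-640]ᵀ.
c = (-640)/204 = -3.13725.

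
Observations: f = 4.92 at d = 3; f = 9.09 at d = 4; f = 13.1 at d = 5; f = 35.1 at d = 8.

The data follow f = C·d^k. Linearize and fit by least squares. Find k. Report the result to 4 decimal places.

k = 1.9862

Taking logs, ln f = k·ln d + ln C, so regress ln f on ln d.
Σln d = 6.1738, Σ(ln d)² = 10.0431, Σln f = 9.9313, Σln d·ln f = 16.3498.
Equations: 10.0431·k + 6.1738·ln C = 16.3498;  6.1738·k + 4·ln C = 9.9313.
Slope k = (n·Σln d·ln f − Σln d·Σln f)/(n·Σ(ln d)² − (Σln d)²) = (4·16.3498 − 6.1738·9.9313)/2.0569 = 1.98617; ln C = (Σln f − k·Σln d)/n = -0.58272.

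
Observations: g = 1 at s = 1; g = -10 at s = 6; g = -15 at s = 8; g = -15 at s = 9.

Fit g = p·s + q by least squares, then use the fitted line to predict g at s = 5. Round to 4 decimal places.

ĝ = -7.6447

Entries of XᵀX: Σs·s = 182, Σs = 24, Σ1 = 4.
Right-hand side: Σs·g = -314, Σg = -39.
XᵀX·[p, q]ᵀ = Xᵀg becomes [[182, 24]; [24, 4]]·[p, q]ᵀ = [-314, -39]ᵀ.
Δ = 182·4 − 24² = 152.
p = ((-314)·4 − 24·(-39))/152 = -40/19; q = (182·(-39) − 24·(-314))/152 = 219/76.
At s = 5: ĝ = (-40/19)·(5) + (219/76)·(1) = -581/76.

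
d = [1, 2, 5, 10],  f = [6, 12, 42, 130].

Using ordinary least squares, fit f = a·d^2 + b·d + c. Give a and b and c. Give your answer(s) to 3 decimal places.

a = 0.956, b = 3.271, c = 1.718

Compute the Gram sums: Σd^2·d^2 = 10642, Σd^2·d = 1134, Σd^2 = 130, Σd·d = 130, Σd = 18, Σ1 = 4.
For Aᵀf: Σd^2·f = 14104, Σd·f = 1540, Σf = 190.
Normal equations: [[10642, 1134, 130]; [1134, 130, 18]; [130, 18, 4]]·[a, b, c]ᵀ = [14104, 1540, 190]ᵀ.
Solving the 3×3 system (Gaussian elimination) gives a = 173/181, b = 592/181, c = 311/181.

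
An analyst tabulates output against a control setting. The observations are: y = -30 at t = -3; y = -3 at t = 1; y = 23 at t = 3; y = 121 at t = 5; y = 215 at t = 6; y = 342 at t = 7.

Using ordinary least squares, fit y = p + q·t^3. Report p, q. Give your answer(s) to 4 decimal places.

p = -3.7747, q = 1.0082

With design matrix A, AᵀA = [[6, 685]; [685, 181389]] and Aᵀy = [668, 180299]ᵀ.
Δ = 6·181389 − 685² = 619109.
p = (668·181389 − 685·180299)/619109 = -2336963/619109; q = (6·180299 − 685·668)/619109 = 624214/619109.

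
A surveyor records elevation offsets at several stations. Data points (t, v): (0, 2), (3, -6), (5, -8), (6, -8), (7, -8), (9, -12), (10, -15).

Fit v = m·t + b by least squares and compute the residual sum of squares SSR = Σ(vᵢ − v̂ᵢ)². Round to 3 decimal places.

SSR = 12.400

Sums needed: Σt·t = 300, Σt = 40, Σ1 = 7.
Right-hand side: Σt·v = -420, Σv = -55.
Normal equations: [[300, 40]; [40, 7]]·[m, b]ᵀ = [-420, -55]ᵀ.
Δ = 300·7 − 40² = 500.
m = ((-420)·7 − 40·(-55))/500 = -37/25; b = (300·(-55) − 40·(-420))/500 = 3/5.
Residuals: 7/5, -54/25, -6/5, 7/25, 44/25, 18/25, -4/5; SSR = 62/5.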